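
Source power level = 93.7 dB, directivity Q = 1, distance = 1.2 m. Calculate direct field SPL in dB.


Given values:
  Lw = 93.7 dB, Q = 1, r = 1.2 m
Formula: SPL = Lw + 10 * log10(Q / (4 * pi * r^2))
Compute 4 * pi * r^2 = 4 * pi * 1.2^2 = 18.0956
Compute Q / denom = 1 / 18.0956 = 0.05526205
Compute 10 * log10(0.05526205) = -12.5757
SPL = 93.7 + (-12.5757) = 81.12

81.12 dB


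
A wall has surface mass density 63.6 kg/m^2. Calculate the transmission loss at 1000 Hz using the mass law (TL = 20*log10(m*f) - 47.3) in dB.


Given values:
  m = 63.6 kg/m^2, f = 1000 Hz
Formula: TL = 20 * log10(m * f) - 47.3
Compute m * f = 63.6 * 1000 = 63600.0
Compute log10(63600.0) = 4.803457
Compute 20 * 4.803457 = 96.0691
TL = 96.0691 - 47.3 = 48.77

48.77 dB


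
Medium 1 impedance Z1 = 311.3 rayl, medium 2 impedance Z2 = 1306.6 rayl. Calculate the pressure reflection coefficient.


Given values:
  Z1 = 311.3 rayl, Z2 = 1306.6 rayl
Formula: R = (Z2 - Z1) / (Z2 + Z1)
Numerator: Z2 - Z1 = 1306.6 - 311.3 = 995.3
Denominator: Z2 + Z1 = 1306.6 + 311.3 = 1617.9
R = 995.3 / 1617.9 = 0.6152

0.6152


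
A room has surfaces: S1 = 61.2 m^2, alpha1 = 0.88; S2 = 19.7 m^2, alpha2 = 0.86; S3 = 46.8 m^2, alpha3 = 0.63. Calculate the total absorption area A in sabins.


Given surfaces:
  Surface 1: 61.2 * 0.88 = 53.856
  Surface 2: 19.7 * 0.86 = 16.942
  Surface 3: 46.8 * 0.63 = 29.484
Formula: A = sum(Si * alpha_i)
A = 53.856 + 16.942 + 29.484
A = 100.28

100.28 sabins


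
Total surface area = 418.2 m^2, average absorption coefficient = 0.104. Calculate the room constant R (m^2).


Given values:
  S = 418.2 m^2, alpha = 0.104
Formula: R = S * alpha / (1 - alpha)
Numerator: 418.2 * 0.104 = 43.4928
Denominator: 1 - 0.104 = 0.896
R = 43.4928 / 0.896 = 48.54

48.54 m^2


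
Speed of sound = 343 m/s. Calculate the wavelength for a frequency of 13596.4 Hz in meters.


Given values:
  c = 343 m/s, f = 13596.4 Hz
Formula: lambda = c / f
lambda = 343 / 13596.4
lambda = 0.0252

0.0252 m


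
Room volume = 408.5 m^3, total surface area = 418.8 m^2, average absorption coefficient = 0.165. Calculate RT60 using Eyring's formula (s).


Given values:
  V = 408.5 m^3, S = 418.8 m^2, alpha = 0.165
Formula: RT60 = 0.161 * V / (-S * ln(1 - alpha))
Compute ln(1 - 0.165) = ln(0.835) = -0.180324
Denominator: -418.8 * -0.180324 = 75.5197
Numerator: 0.161 * 408.5 = 65.7685
RT60 = 65.7685 / 75.5197 = 0.871

0.871 s


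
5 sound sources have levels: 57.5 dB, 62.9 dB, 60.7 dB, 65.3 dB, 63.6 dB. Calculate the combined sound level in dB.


Formula: L_total = 10 * log10( sum(10^(Li/10)) )
  Source 1: 10^(57.5/10) = 562341.3252
  Source 2: 10^(62.9/10) = 1949844.5998
  Source 3: 10^(60.7/10) = 1174897.5549
  Source 4: 10^(65.3/10) = 3388441.5614
  Source 5: 10^(63.6/10) = 2290867.6528
Sum of linear values = 9366392.6941
L_total = 10 * log10(9366392.6941) = 69.72

69.72 dB


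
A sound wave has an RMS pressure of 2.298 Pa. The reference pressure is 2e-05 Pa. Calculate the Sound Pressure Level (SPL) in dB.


Given values:
  p = 2.298 Pa
  p_ref = 2e-05 Pa
Formula: SPL = 20 * log10(p / p_ref)
Compute ratio: p / p_ref = 2.298 / 2e-05 = 114900
Compute log10: log10(114900) = 5.06032
Multiply: SPL = 20 * 5.06032 = 101.21

101.21 dB


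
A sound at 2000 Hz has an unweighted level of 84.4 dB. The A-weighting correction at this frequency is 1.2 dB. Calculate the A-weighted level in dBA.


Given values:
  SPL = 84.4 dB
  A-weighting at 2000 Hz = 1.2 dB
Formula: L_A = SPL + A_weight
L_A = 84.4 + (1.2)
L_A = 85.6

85.6 dBA


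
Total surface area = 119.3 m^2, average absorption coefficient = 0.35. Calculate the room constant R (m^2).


Given values:
  S = 119.3 m^2, alpha = 0.35
Formula: R = S * alpha / (1 - alpha)
Numerator: 119.3 * 0.35 = 41.755
Denominator: 1 - 0.35 = 0.65
R = 41.755 / 0.65 = 64.24

64.24 m^2


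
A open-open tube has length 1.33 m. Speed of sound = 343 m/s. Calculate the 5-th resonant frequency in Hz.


Given values:
  Tube type: open-open, L = 1.33 m, c = 343 m/s, n = 5
Formula: f_n = n * c / (2 * L)
Compute 2 * L = 2 * 1.33 = 2.66
f = 5 * 343 / 2.66
f = 644.74

644.74 Hz


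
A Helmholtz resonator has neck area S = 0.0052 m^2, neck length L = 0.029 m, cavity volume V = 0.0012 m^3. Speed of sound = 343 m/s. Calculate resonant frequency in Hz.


Given values:
  S = 0.0052 m^2, L = 0.029 m, V = 0.0012 m^3, c = 343 m/s
Formula: f = (c / (2*pi)) * sqrt(S / (V * L))
Compute V * L = 0.0012 * 0.029 = 3.48e-05
Compute S / (V * L) = 0.0052 / 3.48e-05 = 149.4253
Compute sqrt(149.4253) = 12.223964
Compute c / (2*pi) = 343 / 6.283185 = 54.590148
f = 54.590148 * 12.223964 = 667.31

667.31 Hz


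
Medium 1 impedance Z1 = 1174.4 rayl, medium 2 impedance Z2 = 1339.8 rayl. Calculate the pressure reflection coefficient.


Given values:
  Z1 = 1174.4 rayl, Z2 = 1339.8 rayl
Formula: R = (Z2 - Z1) / (Z2 + Z1)
Numerator: Z2 - Z1 = 1339.8 - 1174.4 = 165.4
Denominator: Z2 + Z1 = 1339.8 + 1174.4 = 2514.2
R = 165.4 / 2514.2 = 0.0658

0.0658


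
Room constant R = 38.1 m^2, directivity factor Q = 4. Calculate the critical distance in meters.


Given values:
  R = 38.1 m^2, Q = 4
Formula: d_c = 0.141 * sqrt(Q * R)
Compute Q * R = 4 * 38.1 = 152.4
Compute sqrt(152.4) = 12.345
d_c = 0.141 * 12.345 = 1.741

1.741 m


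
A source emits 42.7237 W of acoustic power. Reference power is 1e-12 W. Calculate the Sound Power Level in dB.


Given values:
  W = 42.7237 W
  W_ref = 1e-12 W
Formula: SWL = 10 * log10(W / W_ref)
Compute ratio: W / W_ref = 42723700000000
Compute log10: log10(42723700000000) = 13.630669
Multiply: SWL = 10 * 13.630669 = 136.31

136.31 dB


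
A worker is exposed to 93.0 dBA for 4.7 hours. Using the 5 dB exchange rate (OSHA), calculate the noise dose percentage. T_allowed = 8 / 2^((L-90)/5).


Given values:
  L = 93.0 dBA, T = 4.7 hours
Formula: T_allowed = 8 / 2^((L - 90) / 5)
Compute exponent: (93.0 - 90) / 5 = 0.6
Compute 2^(0.6) = 1.515717
T_allowed = 8 / 1.515717 = 5.27803 hours
Dose = (T / T_allowed) * 100
Dose = (4.7 / 5.27803) * 100 = 89.05

89.05 %


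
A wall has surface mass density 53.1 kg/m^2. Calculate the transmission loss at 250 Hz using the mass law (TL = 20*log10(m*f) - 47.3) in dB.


Given values:
  m = 53.1 kg/m^2, f = 250 Hz
Formula: TL = 20 * log10(m * f) - 47.3
Compute m * f = 53.1 * 250 = 13275.0
Compute log10(13275.0) = 4.123035
Compute 20 * 4.123035 = 82.4607
TL = 82.4607 - 47.3 = 35.16

35.16 dB


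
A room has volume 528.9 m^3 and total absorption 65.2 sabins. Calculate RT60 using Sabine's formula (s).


Given values:
  V = 528.9 m^3
  A = 65.2 sabins
Formula: RT60 = 0.161 * V / A
Numerator: 0.161 * 528.9 = 85.1529
RT60 = 85.1529 / 65.2 = 1.306

1.306 s


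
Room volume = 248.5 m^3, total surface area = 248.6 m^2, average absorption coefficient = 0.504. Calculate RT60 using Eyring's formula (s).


Given values:
  V = 248.5 m^3, S = 248.6 m^2, alpha = 0.504
Formula: RT60 = 0.161 * V / (-S * ln(1 - alpha))
Compute ln(1 - 0.504) = ln(0.496) = -0.701179
Denominator: -248.6 * -0.701179 = 174.3131
Numerator: 0.161 * 248.5 = 40.0085
RT60 = 40.0085 / 174.3131 = 0.23

0.23 s


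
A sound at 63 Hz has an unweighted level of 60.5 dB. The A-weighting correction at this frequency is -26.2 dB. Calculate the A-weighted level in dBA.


Given values:
  SPL = 60.5 dB
  A-weighting at 63 Hz = -26.2 dB
Formula: L_A = SPL + A_weight
L_A = 60.5 + (-26.2)
L_A = 34.3

34.3 dBA


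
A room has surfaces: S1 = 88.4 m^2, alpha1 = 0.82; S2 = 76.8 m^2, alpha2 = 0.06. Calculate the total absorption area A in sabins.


Given surfaces:
  Surface 1: 88.4 * 0.82 = 72.488
  Surface 2: 76.8 * 0.06 = 4.608
Formula: A = sum(Si * alpha_i)
A = 72.488 + 4.608
A = 77.1

77.1 sabins


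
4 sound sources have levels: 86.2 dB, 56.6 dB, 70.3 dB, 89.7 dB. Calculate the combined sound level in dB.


Formula: L_total = 10 * log10( sum(10^(Li/10)) )
  Source 1: 10^(86.2/10) = 416869383.4703
  Source 2: 10^(56.6/10) = 457088.1896
  Source 3: 10^(70.3/10) = 10715193.0524
  Source 4: 10^(89.7/10) = 933254300.797
Sum of linear values = 1361295965.5093
L_total = 10 * log10(1361295965.5093) = 91.34

91.34 dB


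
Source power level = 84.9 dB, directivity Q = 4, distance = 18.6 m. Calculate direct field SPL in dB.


Given values:
  Lw = 84.9 dB, Q = 4, r = 18.6 m
Formula: SPL = Lw + 10 * log10(Q / (4 * pi * r^2))
Compute 4 * pi * r^2 = 4 * pi * 18.6^2 = 4347.4616
Compute Q / denom = 4 / 4347.4616 = 0.00092008
Compute 10 * log10(0.00092008) = -30.3617
SPL = 84.9 + (-30.3617) = 54.54

54.54 dB


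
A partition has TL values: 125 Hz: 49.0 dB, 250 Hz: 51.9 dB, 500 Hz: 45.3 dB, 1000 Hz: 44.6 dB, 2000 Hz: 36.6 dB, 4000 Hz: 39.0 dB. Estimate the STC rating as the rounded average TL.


Given TL values at each frequency:
  125 Hz: 49.0 dB
  250 Hz: 51.9 dB
  500 Hz: 45.3 dB
  1000 Hz: 44.6 dB
  2000 Hz: 36.6 dB
  4000 Hz: 39.0 dB
Formula: STC ~ round(average of TL values)
Sum = 49.0 + 51.9 + 45.3 + 44.6 + 36.6 + 39.0 = 266.4
Average = 266.4 / 6 = 44.4
Rounded: 44

44


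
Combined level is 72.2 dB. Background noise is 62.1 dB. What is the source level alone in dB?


Given values:
  L_total = 72.2 dB, L_bg = 62.1 dB
Formula: L_source = 10 * log10(10^(L_total/10) - 10^(L_bg/10))
Convert to linear:
  10^(72.2/10) = 16595869.0744
  10^(62.1/10) = 1621810.0974
Difference: 16595869.0744 - 1621810.0974 = 14974058.977
L_source = 10 * log10(14974058.977) = 71.75

71.75 dB


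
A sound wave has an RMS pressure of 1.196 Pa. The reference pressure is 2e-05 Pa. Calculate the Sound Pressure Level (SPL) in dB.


Given values:
  p = 1.196 Pa
  p_ref = 2e-05 Pa
Formula: SPL = 20 * log10(p / p_ref)
Compute ratio: p / p_ref = 1.196 / 2e-05 = 59800
Compute log10: log10(59800) = 4.776701
Multiply: SPL = 20 * 4.776701 = 95.53

95.53 dB


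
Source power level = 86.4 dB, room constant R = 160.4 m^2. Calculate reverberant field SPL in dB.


Given values:
  Lw = 86.4 dB, R = 160.4 m^2
Formula: SPL = Lw + 10 * log10(4 / R)
Compute 4 / R = 4 / 160.4 = 0.024938
Compute 10 * log10(0.024938) = -16.0314
SPL = 86.4 + (-16.0314) = 70.37

70.37 dB


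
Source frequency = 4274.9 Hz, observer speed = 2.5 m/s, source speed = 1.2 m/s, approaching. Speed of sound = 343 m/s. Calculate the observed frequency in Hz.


Given values:
  f_s = 4274.9 Hz, v_o = 2.5 m/s, v_s = 1.2 m/s
  Direction: approaching
Formula: f_o = f_s * (c + v_o) / (c - v_s)
Numerator: c + v_o = 343 + 2.5 = 345.5
Denominator: c - v_s = 343 - 1.2 = 341.8
f_o = 4274.9 * 345.5 / 341.8 = 4321.18

4321.18 Hz


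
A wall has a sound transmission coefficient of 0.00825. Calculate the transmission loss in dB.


Given values:
  tau = 0.00825
Formula: TL = 10 * log10(1 / tau)
Compute 1 / tau = 1 / 0.00825 = 121.2121
Compute log10(121.2121) = 2.083546
TL = 10 * 2.083546 = 20.84

20.84 dB


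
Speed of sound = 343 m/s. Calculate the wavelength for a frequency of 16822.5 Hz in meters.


Given values:
  c = 343 m/s, f = 16822.5 Hz
Formula: lambda = c / f
lambda = 343 / 16822.5
lambda = 0.0204

0.0204 m


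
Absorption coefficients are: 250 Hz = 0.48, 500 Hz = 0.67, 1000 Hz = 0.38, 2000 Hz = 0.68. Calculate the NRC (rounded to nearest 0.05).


Given values:
  a_250 = 0.48, a_500 = 0.67
  a_1000 = 0.38, a_2000 = 0.68
Formula: NRC = (a250 + a500 + a1000 + a2000) / 4
Sum = 0.48 + 0.67 + 0.38 + 0.68 = 2.21
NRC = 2.21 / 4 = 0.5525
Rounded to nearest 0.05: 0.55

0.55


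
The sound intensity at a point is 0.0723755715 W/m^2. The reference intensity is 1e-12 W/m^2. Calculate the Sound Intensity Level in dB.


Given values:
  I = 0.0723755715 W/m^2
  I_ref = 1e-12 W/m^2
Formula: SIL = 10 * log10(I / I_ref)
Compute ratio: I / I_ref = 72375571500
Compute log10: log10(72375571500) = 10.859592
Multiply: SIL = 10 * 10.859592 = 108.6

108.6 dB


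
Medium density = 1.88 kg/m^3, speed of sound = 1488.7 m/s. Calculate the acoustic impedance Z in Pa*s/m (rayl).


Given values:
  rho = 1.88 kg/m^3
  c = 1488.7 m/s
Formula: Z = rho * c
Z = 1.88 * 1488.7
Z = 2798.76

2798.76 rayl


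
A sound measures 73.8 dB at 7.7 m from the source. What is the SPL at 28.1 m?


Given values:
  SPL1 = 73.8 dB, r1 = 7.7 m, r2 = 28.1 m
Formula: SPL2 = SPL1 - 20 * log10(r2 / r1)
Compute ratio: r2 / r1 = 28.1 / 7.7 = 3.6494
Compute log10: log10(3.6494) = 0.562221
Compute drop: 20 * 0.562221 = 11.2444
SPL2 = 73.8 - 11.2444 = 62.56

62.56 dB


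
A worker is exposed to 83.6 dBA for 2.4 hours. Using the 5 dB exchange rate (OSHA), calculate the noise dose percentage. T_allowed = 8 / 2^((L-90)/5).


Given values:
  L = 83.6 dBA, T = 2.4 hours
Formula: T_allowed = 8 / 2^((L - 90) / 5)
Compute exponent: (83.6 - 90) / 5 = -1.28
Compute 2^(-1.28) = 0.411796
T_allowed = 8 / 0.411796 = 19.427095 hours
Dose = (T / T_allowed) * 100
Dose = (2.4 / 19.427095) * 100 = 12.35

12.35 %


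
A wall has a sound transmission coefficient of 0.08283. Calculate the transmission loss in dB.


Given values:
  tau = 0.08283
Formula: TL = 10 * log10(1 / tau)
Compute 1 / tau = 1 / 0.08283 = 12.0729
Compute log10(12.0729) = 1.081812
TL = 10 * 1.081812 = 10.82

10.82 dB


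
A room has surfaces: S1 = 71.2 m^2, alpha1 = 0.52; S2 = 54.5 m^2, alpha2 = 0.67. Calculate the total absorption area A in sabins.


Given surfaces:
  Surface 1: 71.2 * 0.52 = 37.024
  Surface 2: 54.5 * 0.67 = 36.515
Formula: A = sum(Si * alpha_i)
A = 37.024 + 36.515
A = 73.54

73.54 sabins


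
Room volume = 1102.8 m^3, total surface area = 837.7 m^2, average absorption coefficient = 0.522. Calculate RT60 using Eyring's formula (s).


Given values:
  V = 1102.8 m^3, S = 837.7 m^2, alpha = 0.522
Formula: RT60 = 0.161 * V / (-S * ln(1 - alpha))
Compute ln(1 - 0.522) = ln(0.478) = -0.738145
Denominator: -837.7 * -0.738145 = 618.3441
Numerator: 0.161 * 1102.8 = 177.5508
RT60 = 177.5508 / 618.3441 = 0.287

0.287 s


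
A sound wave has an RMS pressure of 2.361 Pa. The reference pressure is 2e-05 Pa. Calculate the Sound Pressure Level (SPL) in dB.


Given values:
  p = 2.361 Pa
  p_ref = 2e-05 Pa
Formula: SPL = 20 * log10(p / p_ref)
Compute ratio: p / p_ref = 2.361 / 2e-05 = 118050
Compute log10: log10(118050) = 5.072066
Multiply: SPL = 20 * 5.072066 = 101.44

101.44 dB


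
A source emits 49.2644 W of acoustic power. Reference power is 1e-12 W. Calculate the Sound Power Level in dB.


Given values:
  W = 49.2644 W
  W_ref = 1e-12 W
Formula: SWL = 10 * log10(W / W_ref)
Compute ratio: W / W_ref = 49264400000000
Compute log10: log10(49264400000000) = 13.692533
Multiply: SWL = 10 * 13.692533 = 136.93

136.93 dB


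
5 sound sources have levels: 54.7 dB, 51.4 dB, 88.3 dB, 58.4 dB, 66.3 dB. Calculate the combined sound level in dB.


Formula: L_total = 10 * log10( sum(10^(Li/10)) )
  Source 1: 10^(54.7/10) = 295120.9227
  Source 2: 10^(51.4/10) = 138038.4265
  Source 3: 10^(88.3/10) = 676082975.392
  Source 4: 10^(58.4/10) = 691830.9709
  Source 5: 10^(66.3/10) = 4265795.188
Sum of linear values = 681473760.9001
L_total = 10 * log10(681473760.9001) = 88.33

88.33 dB


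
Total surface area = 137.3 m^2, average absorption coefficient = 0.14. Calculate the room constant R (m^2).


Given values:
  S = 137.3 m^2, alpha = 0.14
Formula: R = S * alpha / (1 - alpha)
Numerator: 137.3 * 0.14 = 19.222
Denominator: 1 - 0.14 = 0.86
R = 19.222 / 0.86 = 22.35

22.35 m^2


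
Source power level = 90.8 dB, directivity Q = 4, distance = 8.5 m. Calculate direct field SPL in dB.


Given values:
  Lw = 90.8 dB, Q = 4, r = 8.5 m
Formula: SPL = Lw + 10 * log10(Q / (4 * pi * r^2))
Compute 4 * pi * r^2 = 4 * pi * 8.5^2 = 907.9203
Compute Q / denom = 4 / 907.9203 = 0.00440567
Compute 10 * log10(0.00440567) = -23.5599
SPL = 90.8 + (-23.5599) = 67.24

67.24 dB


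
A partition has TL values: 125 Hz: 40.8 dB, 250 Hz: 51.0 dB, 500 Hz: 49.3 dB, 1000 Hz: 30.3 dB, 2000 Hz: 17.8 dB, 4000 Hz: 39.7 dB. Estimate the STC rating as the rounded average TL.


Given TL values at each frequency:
  125 Hz: 40.8 dB
  250 Hz: 51.0 dB
  500 Hz: 49.3 dB
  1000 Hz: 30.3 dB
  2000 Hz: 17.8 dB
  4000 Hz: 39.7 dB
Formula: STC ~ round(average of TL values)
Sum = 40.8 + 51.0 + 49.3 + 30.3 + 17.8 + 39.7 = 228.9
Average = 228.9 / 6 = 38.15
Rounded: 38

38


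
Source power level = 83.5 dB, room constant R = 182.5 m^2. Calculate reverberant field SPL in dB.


Given values:
  Lw = 83.5 dB, R = 182.5 m^2
Formula: SPL = Lw + 10 * log10(4 / R)
Compute 4 / R = 4 / 182.5 = 0.021918
Compute 10 * log10(0.021918) = -16.592
SPL = 83.5 + (-16.592) = 66.91

66.91 dB


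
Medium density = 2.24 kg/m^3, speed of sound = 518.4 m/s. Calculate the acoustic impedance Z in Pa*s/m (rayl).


Given values:
  rho = 2.24 kg/m^3
  c = 518.4 m/s
Formula: Z = rho * c
Z = 2.24 * 518.4
Z = 1161.22

1161.22 rayl


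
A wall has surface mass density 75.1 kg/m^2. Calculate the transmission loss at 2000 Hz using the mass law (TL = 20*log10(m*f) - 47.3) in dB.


Given values:
  m = 75.1 kg/m^2, f = 2000 Hz
Formula: TL = 20 * log10(m * f) - 47.3
Compute m * f = 75.1 * 2000 = 150200.0
Compute log10(150200.0) = 5.17667
Compute 20 * 5.17667 = 103.5334
TL = 103.5334 - 47.3 = 56.23

56.23 dB


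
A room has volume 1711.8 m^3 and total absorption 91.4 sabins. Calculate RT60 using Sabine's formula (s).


Given values:
  V = 1711.8 m^3
  A = 91.4 sabins
Formula: RT60 = 0.161 * V / A
Numerator: 0.161 * 1711.8 = 275.5998
RT60 = 275.5998 / 91.4 = 3.015

3.015 s


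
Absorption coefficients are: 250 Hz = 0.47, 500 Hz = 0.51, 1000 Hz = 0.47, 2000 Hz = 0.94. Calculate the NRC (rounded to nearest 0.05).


Given values:
  a_250 = 0.47, a_500 = 0.51
  a_1000 = 0.47, a_2000 = 0.94
Formula: NRC = (a250 + a500 + a1000 + a2000) / 4
Sum = 0.47 + 0.51 + 0.47 + 0.94 = 2.39
NRC = 2.39 / 4 = 0.5975
Rounded to nearest 0.05: 0.6

0.6


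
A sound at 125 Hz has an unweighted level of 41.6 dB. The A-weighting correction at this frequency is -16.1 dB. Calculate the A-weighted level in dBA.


Given values:
  SPL = 41.6 dB
  A-weighting at 125 Hz = -16.1 dB
Formula: L_A = SPL + A_weight
L_A = 41.6 + (-16.1)
L_A = 25.5

25.5 dBA


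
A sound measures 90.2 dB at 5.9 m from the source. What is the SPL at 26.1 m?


Given values:
  SPL1 = 90.2 dB, r1 = 5.9 m, r2 = 26.1 m
Formula: SPL2 = SPL1 - 20 * log10(r2 / r1)
Compute ratio: r2 / r1 = 26.1 / 5.9 = 4.4237
Compute log10: log10(4.4237) = 0.645786
Compute drop: 20 * 0.645786 = 12.9157
SPL2 = 90.2 - 12.9157 = 77.28

77.28 dB


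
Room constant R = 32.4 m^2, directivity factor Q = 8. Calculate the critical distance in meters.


Given values:
  R = 32.4 m^2, Q = 8
Formula: d_c = 0.141 * sqrt(Q * R)
Compute Q * R = 8 * 32.4 = 259.2
Compute sqrt(259.2) = 16.0997
d_c = 0.141 * 16.0997 = 2.27

2.27 m


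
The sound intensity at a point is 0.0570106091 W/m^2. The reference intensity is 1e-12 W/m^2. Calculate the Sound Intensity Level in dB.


Given values:
  I = 0.0570106091 W/m^2
  I_ref = 1e-12 W/m^2
Formula: SIL = 10 * log10(I / I_ref)
Compute ratio: I / I_ref = 57010609100
Compute log10: log10(57010609100) = 10.755956
Multiply: SIL = 10 * 10.755956 = 107.56

107.56 dB


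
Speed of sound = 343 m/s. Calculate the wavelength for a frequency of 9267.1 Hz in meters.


Given values:
  c = 343 m/s, f = 9267.1 Hz
Formula: lambda = c / f
lambda = 343 / 9267.1
lambda = 0.037

0.037 m


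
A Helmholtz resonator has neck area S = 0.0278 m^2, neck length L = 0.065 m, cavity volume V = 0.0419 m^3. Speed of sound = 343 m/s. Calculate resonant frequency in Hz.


Given values:
  S = 0.0278 m^2, L = 0.065 m, V = 0.0419 m^3, c = 343 m/s
Formula: f = (c / (2*pi)) * sqrt(S / (V * L))
Compute V * L = 0.0419 * 0.065 = 0.0027235
Compute S / (V * L) = 0.0278 / 0.0027235 = 10.2075
Compute sqrt(10.2075) = 3.194918
Compute c / (2*pi) = 343 / 6.283185 = 54.590148
f = 54.590148 * 3.194918 = 174.41

174.41 Hz


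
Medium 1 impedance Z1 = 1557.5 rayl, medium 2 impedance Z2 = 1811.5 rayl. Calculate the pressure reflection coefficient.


Given values:
  Z1 = 1557.5 rayl, Z2 = 1811.5 rayl
Formula: R = (Z2 - Z1) / (Z2 + Z1)
Numerator: Z2 - Z1 = 1811.5 - 1557.5 = 254.0
Denominator: Z2 + Z1 = 1811.5 + 1557.5 = 3369.0
R = 254.0 / 3369.0 = 0.0754

0.0754


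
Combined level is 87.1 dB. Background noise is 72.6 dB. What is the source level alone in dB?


Given values:
  L_total = 87.1 dB, L_bg = 72.6 dB
Formula: L_source = 10 * log10(10^(L_total/10) - 10^(L_bg/10))
Convert to linear:
  10^(87.1/10) = 512861383.9914
  10^(72.6/10) = 18197008.5861
Difference: 512861383.9914 - 18197008.5861 = 494664375.4053
L_source = 10 * log10(494664375.4053) = 86.94

86.94 dB


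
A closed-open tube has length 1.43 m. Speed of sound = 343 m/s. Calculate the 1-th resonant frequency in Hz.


Given values:
  Tube type: closed-open, L = 1.43 m, c = 343 m/s, n = 1
Formula: f_n = (2n - 1) * c / (4 * L)
Compute 2n - 1 = 2*1 - 1 = 1
Compute 4 * L = 4 * 1.43 = 5.72
f = 1 * 343 / 5.72
f = 59.97

59.97 Hz


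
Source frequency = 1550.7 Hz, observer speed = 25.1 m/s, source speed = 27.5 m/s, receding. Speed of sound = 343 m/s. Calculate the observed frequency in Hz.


Given values:
  f_s = 1550.7 Hz, v_o = 25.1 m/s, v_s = 27.5 m/s
  Direction: receding
Formula: f_o = f_s * (c - v_o) / (c + v_s)
Numerator: c - v_o = 343 - 25.1 = 317.9
Denominator: c + v_s = 343 + 27.5 = 370.5
f_o = 1550.7 * 317.9 / 370.5 = 1330.55

1330.55 Hz


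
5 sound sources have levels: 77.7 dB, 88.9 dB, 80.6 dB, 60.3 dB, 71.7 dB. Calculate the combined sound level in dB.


Formula: L_total = 10 * log10( sum(10^(Li/10)) )
  Source 1: 10^(77.7/10) = 58884365.5356
  Source 2: 10^(88.9/10) = 776247116.6287
  Source 3: 10^(80.6/10) = 114815362.1497
  Source 4: 10^(60.3/10) = 1071519.3052
  Source 5: 10^(71.7/10) = 14791083.8817
Sum of linear values = 965809447.5009
L_total = 10 * log10(965809447.5009) = 89.85

89.85 dB


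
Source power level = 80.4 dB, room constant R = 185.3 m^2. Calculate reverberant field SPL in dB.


Given values:
  Lw = 80.4 dB, R = 185.3 m^2
Formula: SPL = Lw + 10 * log10(4 / R)
Compute 4 / R = 4 / 185.3 = 0.021587
Compute 10 * log10(0.021587) = -16.6581
SPL = 80.4 + (-16.6581) = 63.74

63.74 dB


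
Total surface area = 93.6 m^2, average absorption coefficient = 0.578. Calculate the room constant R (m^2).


Given values:
  S = 93.6 m^2, alpha = 0.578
Formula: R = S * alpha / (1 - alpha)
Numerator: 93.6 * 0.578 = 54.1008
Denominator: 1 - 0.578 = 0.422
R = 54.1008 / 0.422 = 128.2

128.2 m^2


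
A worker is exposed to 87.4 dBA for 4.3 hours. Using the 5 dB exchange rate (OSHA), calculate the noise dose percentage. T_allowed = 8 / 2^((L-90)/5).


Given values:
  L = 87.4 dBA, T = 4.3 hours
Formula: T_allowed = 8 / 2^((L - 90) / 5)
Compute exponent: (87.4 - 90) / 5 = -0.52
Compute 2^(-0.52) = 0.697372
T_allowed = 8 / 0.697372 = 11.471639 hours
Dose = (T / T_allowed) * 100
Dose = (4.3 / 11.471639) * 100 = 37.48

37.48 %


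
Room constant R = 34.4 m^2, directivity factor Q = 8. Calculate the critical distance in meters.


Given values:
  R = 34.4 m^2, Q = 8
Formula: d_c = 0.141 * sqrt(Q * R)
Compute Q * R = 8 * 34.4 = 275.2
Compute sqrt(275.2) = 16.5892
d_c = 0.141 * 16.5892 = 2.339

2.339 m


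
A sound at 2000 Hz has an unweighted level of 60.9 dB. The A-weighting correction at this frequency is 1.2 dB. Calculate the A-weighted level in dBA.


Given values:
  SPL = 60.9 dB
  A-weighting at 2000 Hz = 1.2 dB
Formula: L_A = SPL + A_weight
L_A = 60.9 + (1.2)
L_A = 62.1

62.1 dBA


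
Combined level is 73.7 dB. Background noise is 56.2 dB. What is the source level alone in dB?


Given values:
  L_total = 73.7 dB, L_bg = 56.2 dB
Formula: L_source = 10 * log10(10^(L_total/10) - 10^(L_bg/10))
Convert to linear:
  10^(73.7/10) = 23442288.1532
  10^(56.2/10) = 416869.3835
Difference: 23442288.1532 - 416869.3835 = 23025418.7697
L_source = 10 * log10(23025418.7697) = 73.62

73.62 dB


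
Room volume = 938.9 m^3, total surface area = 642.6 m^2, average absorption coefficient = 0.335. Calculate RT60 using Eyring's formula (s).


Given values:
  V = 938.9 m^3, S = 642.6 m^2, alpha = 0.335
Formula: RT60 = 0.161 * V / (-S * ln(1 - alpha))
Compute ln(1 - 0.335) = ln(0.665) = -0.407968
Denominator: -642.6 * -0.407968 = 262.1602
Numerator: 0.161 * 938.9 = 151.1629
RT60 = 151.1629 / 262.1602 = 0.577

0.577 s


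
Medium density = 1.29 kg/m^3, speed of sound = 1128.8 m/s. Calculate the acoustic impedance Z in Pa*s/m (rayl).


Given values:
  rho = 1.29 kg/m^3
  c = 1128.8 m/s
Formula: Z = rho * c
Z = 1.29 * 1128.8
Z = 1456.15

1456.15 rayl


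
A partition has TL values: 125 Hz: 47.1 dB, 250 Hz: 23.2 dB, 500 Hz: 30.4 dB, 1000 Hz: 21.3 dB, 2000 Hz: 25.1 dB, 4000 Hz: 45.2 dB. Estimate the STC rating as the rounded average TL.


Given TL values at each frequency:
  125 Hz: 47.1 dB
  250 Hz: 23.2 dB
  500 Hz: 30.4 dB
  1000 Hz: 21.3 dB
  2000 Hz: 25.1 dB
  4000 Hz: 45.2 dB
Formula: STC ~ round(average of TL values)
Sum = 47.1 + 23.2 + 30.4 + 21.3 + 25.1 + 45.2 = 192.3
Average = 192.3 / 6 = 32.05
Rounded: 32

32


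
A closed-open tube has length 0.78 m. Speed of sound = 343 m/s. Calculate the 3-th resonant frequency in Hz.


Given values:
  Tube type: closed-open, L = 0.78 m, c = 343 m/s, n = 3
Formula: f_n = (2n - 1) * c / (4 * L)
Compute 2n - 1 = 2*3 - 1 = 5
Compute 4 * L = 4 * 0.78 = 3.12
f = 5 * 343 / 3.12
f = 549.68

549.68 Hz


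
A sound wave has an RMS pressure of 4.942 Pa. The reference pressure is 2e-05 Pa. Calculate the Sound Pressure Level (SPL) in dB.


Given values:
  p = 4.942 Pa
  p_ref = 2e-05 Pa
Formula: SPL = 20 * log10(p / p_ref)
Compute ratio: p / p_ref = 4.942 / 2e-05 = 247100
Compute log10: log10(247100) = 5.392873
Multiply: SPL = 20 * 5.392873 = 107.86

107.86 dB


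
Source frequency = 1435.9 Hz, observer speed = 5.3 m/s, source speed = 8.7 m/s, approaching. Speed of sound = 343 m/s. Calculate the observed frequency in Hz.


Given values:
  f_s = 1435.9 Hz, v_o = 5.3 m/s, v_s = 8.7 m/s
  Direction: approaching
Formula: f_o = f_s * (c + v_o) / (c - v_s)
Numerator: c + v_o = 343 + 5.3 = 348.3
Denominator: c - v_s = 343 - 8.7 = 334.3
f_o = 1435.9 * 348.3 / 334.3 = 1496.03

1496.03 Hz


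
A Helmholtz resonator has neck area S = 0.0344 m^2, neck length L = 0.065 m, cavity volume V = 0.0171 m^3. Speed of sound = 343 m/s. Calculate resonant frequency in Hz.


Given values:
  S = 0.0344 m^2, L = 0.065 m, V = 0.0171 m^3, c = 343 m/s
Formula: f = (c / (2*pi)) * sqrt(S / (V * L))
Compute V * L = 0.0171 * 0.065 = 0.0011115
Compute S / (V * L) = 0.0344 / 0.0011115 = 30.9492
Compute sqrt(30.9492) = 5.563201
Compute c / (2*pi) = 343 / 6.283185 = 54.590148
f = 54.590148 * 5.563201 = 303.7

303.7 Hz


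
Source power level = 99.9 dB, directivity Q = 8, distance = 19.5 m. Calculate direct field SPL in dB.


Given values:
  Lw = 99.9 dB, Q = 8, r = 19.5 m
Formula: SPL = Lw + 10 * log10(Q / (4 * pi * r^2))
Compute 4 * pi * r^2 = 4 * pi * 19.5^2 = 4778.3624
Compute Q / denom = 8 / 4778.3624 = 0.00167421
Compute 10 * log10(0.00167421) = -27.7619
SPL = 99.9 + (-27.7619) = 72.14

72.14 dB


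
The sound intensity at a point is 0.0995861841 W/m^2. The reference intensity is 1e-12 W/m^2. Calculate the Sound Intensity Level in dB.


Given values:
  I = 0.0995861841 W/m^2
  I_ref = 1e-12 W/m^2
Formula: SIL = 10 * log10(I / I_ref)
Compute ratio: I / I_ref = 99586184100
Compute log10: log10(99586184100) = 10.998199
Multiply: SIL = 10 * 10.998199 = 109.98

109.98 dB


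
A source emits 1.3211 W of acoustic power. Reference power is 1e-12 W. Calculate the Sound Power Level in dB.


Given values:
  W = 1.3211 W
  W_ref = 1e-12 W
Formula: SWL = 10 * log10(W / W_ref)
Compute ratio: W / W_ref = 1321100000000
Compute log10: log10(1321100000000) = 12.120936
Multiply: SWL = 10 * 12.120936 = 121.21

121.21 dB


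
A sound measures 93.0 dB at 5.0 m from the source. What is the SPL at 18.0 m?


Given values:
  SPL1 = 93.0 dB, r1 = 5.0 m, r2 = 18.0 m
Formula: SPL2 = SPL1 - 20 * log10(r2 / r1)
Compute ratio: r2 / r1 = 18.0 / 5.0 = 3.6
Compute log10: log10(3.6) = 0.556303
Compute drop: 20 * 0.556303 = 11.1261
SPL2 = 93.0 - 11.1261 = 81.87

81.87 dB


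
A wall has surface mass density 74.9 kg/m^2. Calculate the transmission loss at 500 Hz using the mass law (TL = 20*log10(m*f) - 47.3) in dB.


Given values:
  m = 74.9 kg/m^2, f = 500 Hz
Formula: TL = 20 * log10(m * f) - 47.3
Compute m * f = 74.9 * 500 = 37450.0
Compute log10(37450.0) = 4.573452
Compute 20 * 4.573452 = 91.469
TL = 91.469 - 47.3 = 44.17

44.17 dB


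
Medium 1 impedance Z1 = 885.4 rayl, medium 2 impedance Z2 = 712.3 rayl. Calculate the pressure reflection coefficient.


Given values:
  Z1 = 885.4 rayl, Z2 = 712.3 rayl
Formula: R = (Z2 - Z1) / (Z2 + Z1)
Numerator: Z2 - Z1 = 712.3 - 885.4 = -173.1
Denominator: Z2 + Z1 = 712.3 + 885.4 = 1597.7
R = -173.1 / 1597.7 = -0.1083

-0.1083


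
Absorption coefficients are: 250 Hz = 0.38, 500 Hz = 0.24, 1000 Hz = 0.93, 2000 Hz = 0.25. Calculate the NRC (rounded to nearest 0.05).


Given values:
  a_250 = 0.38, a_500 = 0.24
  a_1000 = 0.93, a_2000 = 0.25
Formula: NRC = (a250 + a500 + a1000 + a2000) / 4
Sum = 0.38 + 0.24 + 0.93 + 0.25 = 1.8
NRC = 1.8 / 4 = 0.45
Rounded to nearest 0.05: 0.45

0.45


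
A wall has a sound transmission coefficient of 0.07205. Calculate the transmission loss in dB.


Given values:
  tau = 0.07205
Formula: TL = 10 * log10(1 / tau)
Compute 1 / tau = 1 / 0.07205 = 13.8793
Compute log10(13.8793) = 1.142368
TL = 10 * 1.142368 = 11.42

11.42 dB


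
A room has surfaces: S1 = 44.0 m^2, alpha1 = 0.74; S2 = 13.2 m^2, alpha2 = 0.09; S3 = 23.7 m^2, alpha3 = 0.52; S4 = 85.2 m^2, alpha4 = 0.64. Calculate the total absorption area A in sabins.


Given surfaces:
  Surface 1: 44.0 * 0.74 = 32.56
  Surface 2: 13.2 * 0.09 = 1.188
  Surface 3: 23.7 * 0.52 = 12.324
  Surface 4: 85.2 * 0.64 = 54.528
Formula: A = sum(Si * alpha_i)
A = 32.56 + 1.188 + 12.324 + 54.528
A = 100.6

100.6 sabins


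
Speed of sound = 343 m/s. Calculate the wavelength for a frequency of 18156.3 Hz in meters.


Given values:
  c = 343 m/s, f = 18156.3 Hz
Formula: lambda = c / f
lambda = 343 / 18156.3
lambda = 0.0189

0.0189 m


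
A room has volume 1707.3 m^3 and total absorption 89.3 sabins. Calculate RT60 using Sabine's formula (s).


Given values:
  V = 1707.3 m^3
  A = 89.3 sabins
Formula: RT60 = 0.161 * V / A
Numerator: 0.161 * 1707.3 = 274.8753
RT60 = 274.8753 / 89.3 = 3.078

3.078 s


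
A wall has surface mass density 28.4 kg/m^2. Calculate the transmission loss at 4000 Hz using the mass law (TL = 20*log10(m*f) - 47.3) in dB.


Given values:
  m = 28.4 kg/m^2, f = 4000 Hz
Formula: TL = 20 * log10(m * f) - 47.3
Compute m * f = 28.4 * 4000 = 113600.0
Compute log10(113600.0) = 5.055378
Compute 20 * 5.055378 = 101.1076
TL = 101.1076 - 47.3 = 53.81

53.81 dB


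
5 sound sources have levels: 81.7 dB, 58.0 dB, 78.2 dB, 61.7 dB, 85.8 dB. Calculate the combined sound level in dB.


Formula: L_total = 10 * log10( sum(10^(Li/10)) )
  Source 1: 10^(81.7/10) = 147910838.8168
  Source 2: 10^(58.0/10) = 630957.3445
  Source 3: 10^(78.2/10) = 66069344.8008
  Source 4: 10^(61.7/10) = 1479108.3882
  Source 5: 10^(85.8/10) = 380189396.3206
Sum of linear values = 596279645.6709
L_total = 10 * log10(596279645.6709) = 87.75

87.75 dB


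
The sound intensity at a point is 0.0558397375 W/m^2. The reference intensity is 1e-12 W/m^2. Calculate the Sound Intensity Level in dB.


Given values:
  I = 0.0558397375 W/m^2
  I_ref = 1e-12 W/m^2
Formula: SIL = 10 * log10(I / I_ref)
Compute ratio: I / I_ref = 55839737500
Compute log10: log10(55839737500) = 10.746943
Multiply: SIL = 10 * 10.746943 = 107.47

107.47 dB


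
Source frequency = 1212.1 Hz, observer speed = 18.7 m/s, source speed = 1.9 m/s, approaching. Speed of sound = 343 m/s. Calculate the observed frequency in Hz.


Given values:
  f_s = 1212.1 Hz, v_o = 18.7 m/s, v_s = 1.9 m/s
  Direction: approaching
Formula: f_o = f_s * (c + v_o) / (c - v_s)
Numerator: c + v_o = 343 + 18.7 = 361.7
Denominator: c - v_s = 343 - 1.9 = 341.1
f_o = 1212.1 * 361.7 / 341.1 = 1285.3

1285.3 Hz


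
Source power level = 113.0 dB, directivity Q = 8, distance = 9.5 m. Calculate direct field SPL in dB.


Given values:
  Lw = 113.0 dB, Q = 8, r = 9.5 m
Formula: SPL = Lw + 10 * log10(Q / (4 * pi * r^2))
Compute 4 * pi * r^2 = 4 * pi * 9.5^2 = 1134.1149
Compute Q / denom = 8 / 1134.1149 = 0.00705396
Compute 10 * log10(0.00705396) = -21.5157
SPL = 113.0 + (-21.5157) = 91.48

91.48 dB


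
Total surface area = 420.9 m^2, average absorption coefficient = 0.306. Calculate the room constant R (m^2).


Given values:
  S = 420.9 m^2, alpha = 0.306
Formula: R = S * alpha / (1 - alpha)
Numerator: 420.9 * 0.306 = 128.7954
Denominator: 1 - 0.306 = 0.694
R = 128.7954 / 0.694 = 185.58

185.58 m^2


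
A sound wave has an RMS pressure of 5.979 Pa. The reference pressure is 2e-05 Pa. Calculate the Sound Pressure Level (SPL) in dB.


Given values:
  p = 5.979 Pa
  p_ref = 2e-05 Pa
Formula: SPL = 20 * log10(p / p_ref)
Compute ratio: p / p_ref = 5.979 / 2e-05 = 298950
Compute log10: log10(298950) = 5.475599
Multiply: SPL = 20 * 5.475599 = 109.51

109.51 dB


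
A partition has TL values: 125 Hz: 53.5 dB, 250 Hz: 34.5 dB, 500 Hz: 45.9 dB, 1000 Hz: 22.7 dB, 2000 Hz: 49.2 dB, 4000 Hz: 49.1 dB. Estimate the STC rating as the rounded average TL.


Given TL values at each frequency:
  125 Hz: 53.5 dB
  250 Hz: 34.5 dB
  500 Hz: 45.9 dB
  1000 Hz: 22.7 dB
  2000 Hz: 49.2 dB
  4000 Hz: 49.1 dB
Formula: STC ~ round(average of TL values)
Sum = 53.5 + 34.5 + 45.9 + 22.7 + 49.2 + 49.1 = 254.9
Average = 254.9 / 6 = 42.48
Rounded: 42

42


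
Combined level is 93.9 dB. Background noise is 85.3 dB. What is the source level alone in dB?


Given values:
  L_total = 93.9 dB, L_bg = 85.3 dB
Formula: L_source = 10 * log10(10^(L_total/10) - 10^(L_bg/10))
Convert to linear:
  10^(93.9/10) = 2454708915.685
  10^(85.3/10) = 338844156.1392
Difference: 2454708915.685 - 338844156.1392 = 2115864759.5458
L_source = 10 * log10(2115864759.5458) = 93.25

93.25 dB


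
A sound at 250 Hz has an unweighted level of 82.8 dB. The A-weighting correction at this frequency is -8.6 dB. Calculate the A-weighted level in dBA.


Given values:
  SPL = 82.8 dB
  A-weighting at 250 Hz = -8.6 dB
Formula: L_A = SPL + A_weight
L_A = 82.8 + (-8.6)
L_A = 74.2

74.2 dBA


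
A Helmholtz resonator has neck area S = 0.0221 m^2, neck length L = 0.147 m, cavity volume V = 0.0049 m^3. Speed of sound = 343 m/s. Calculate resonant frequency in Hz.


Given values:
  S = 0.0221 m^2, L = 0.147 m, V = 0.0049 m^3, c = 343 m/s
Formula: f = (c / (2*pi)) * sqrt(S / (V * L))
Compute V * L = 0.0049 * 0.147 = 0.0007203
Compute S / (V * L) = 0.0221 / 0.0007203 = 30.6817
Compute sqrt(30.6817) = 5.539106
Compute c / (2*pi) = 343 / 6.283185 = 54.590148
f = 54.590148 * 5.539106 = 302.38

302.38 Hz


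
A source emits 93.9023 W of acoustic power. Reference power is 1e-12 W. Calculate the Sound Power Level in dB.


Given values:
  W = 93.9023 W
  W_ref = 1e-12 W
Formula: SWL = 10 * log10(W / W_ref)
Compute ratio: W / W_ref = 93902300000000
Compute log10: log10(93902300000000) = 13.972676
Multiply: SWL = 10 * 13.972676 = 139.73

139.73 dB


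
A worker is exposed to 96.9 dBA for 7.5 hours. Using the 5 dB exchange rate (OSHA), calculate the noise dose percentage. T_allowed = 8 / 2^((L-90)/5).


Given values:
  L = 96.9 dBA, T = 7.5 hours
Formula: T_allowed = 8 / 2^((L - 90) / 5)
Compute exponent: (96.9 - 90) / 5 = 1.38
Compute 2^(1.38) = 2.602684
T_allowed = 8 / 2.602684 = 3.07375 hours
Dose = (T / T_allowed) * 100
Dose = (7.5 / 3.07375) * 100 = 244.0

244.0 %


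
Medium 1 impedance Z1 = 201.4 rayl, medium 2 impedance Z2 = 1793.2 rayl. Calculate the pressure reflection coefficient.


Given values:
  Z1 = 201.4 rayl, Z2 = 1793.2 rayl
Formula: R = (Z2 - Z1) / (Z2 + Z1)
Numerator: Z2 - Z1 = 1793.2 - 201.4 = 1591.8
Denominator: Z2 + Z1 = 1793.2 + 201.4 = 1994.6
R = 1591.8 / 1994.6 = 0.7981

0.7981


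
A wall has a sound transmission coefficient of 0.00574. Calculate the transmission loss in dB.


Given values:
  tau = 0.00574
Formula: TL = 10 * log10(1 / tau)
Compute 1 / tau = 1 / 0.00574 = 174.216
Compute log10(174.216) = 2.241088
TL = 10 * 2.241088 = 22.41

22.41 dB


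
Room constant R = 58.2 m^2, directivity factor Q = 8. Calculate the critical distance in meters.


Given values:
  R = 58.2 m^2, Q = 8
Formula: d_c = 0.141 * sqrt(Q * R)
Compute Q * R = 8 * 58.2 = 465.6
Compute sqrt(465.6) = 21.5778
d_c = 0.141 * 21.5778 = 3.042

3.042 m


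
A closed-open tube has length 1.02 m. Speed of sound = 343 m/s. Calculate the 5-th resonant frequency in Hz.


Given values:
  Tube type: closed-open, L = 1.02 m, c = 343 m/s, n = 5
Formula: f_n = (2n - 1) * c / (4 * L)
Compute 2n - 1 = 2*5 - 1 = 9
Compute 4 * L = 4 * 1.02 = 4.08
f = 9 * 343 / 4.08
f = 756.62

756.62 Hz


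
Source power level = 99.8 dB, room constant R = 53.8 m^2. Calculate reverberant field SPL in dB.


Given values:
  Lw = 99.8 dB, R = 53.8 m^2
Formula: SPL = Lw + 10 * log10(4 / R)
Compute 4 / R = 4 / 53.8 = 0.074349
Compute 10 * log10(0.074349) = -11.2872
SPL = 99.8 + (-11.2872) = 88.51

88.51 dB


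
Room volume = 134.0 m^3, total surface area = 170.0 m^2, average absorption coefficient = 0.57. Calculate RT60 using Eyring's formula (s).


Given values:
  V = 134.0 m^3, S = 170.0 m^2, alpha = 0.57
Formula: RT60 = 0.161 * V / (-S * ln(1 - alpha))
Compute ln(1 - 0.57) = ln(0.43) = -0.84397
Denominator: -170.0 * -0.84397 = 143.4749
Numerator: 0.161 * 134.0 = 21.574
RT60 = 21.574 / 143.4749 = 0.15

0.15 s


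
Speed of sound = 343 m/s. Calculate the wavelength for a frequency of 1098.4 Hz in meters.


Given values:
  c = 343 m/s, f = 1098.4 Hz
Formula: lambda = c / f
lambda = 343 / 1098.4
lambda = 0.3123

0.3123 m


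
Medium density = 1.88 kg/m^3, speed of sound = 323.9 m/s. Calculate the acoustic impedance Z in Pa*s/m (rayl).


Given values:
  rho = 1.88 kg/m^3
  c = 323.9 m/s
Formula: Z = rho * c
Z = 1.88 * 323.9
Z = 608.93

608.93 rayl


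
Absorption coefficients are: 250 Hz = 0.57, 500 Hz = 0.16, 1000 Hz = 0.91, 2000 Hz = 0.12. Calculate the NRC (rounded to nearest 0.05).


Given values:
  a_250 = 0.57, a_500 = 0.16
  a_1000 = 0.91, a_2000 = 0.12
Formula: NRC = (a250 + a500 + a1000 + a2000) / 4
Sum = 0.57 + 0.16 + 0.91 + 0.12 = 1.76
NRC = 1.76 / 4 = 0.44
Rounded to nearest 0.05: 0.45

0.45


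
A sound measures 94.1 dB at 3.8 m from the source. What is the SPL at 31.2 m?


Given values:
  SPL1 = 94.1 dB, r1 = 3.8 m, r2 = 31.2 m
Formula: SPL2 = SPL1 - 20 * log10(r2 / r1)
Compute ratio: r2 / r1 = 31.2 / 3.8 = 8.2105
Compute log10: log10(8.2105) = 0.91437
Compute drop: 20 * 0.91437 = 18.2874
SPL2 = 94.1 - 18.2874 = 75.81

75.81 dB


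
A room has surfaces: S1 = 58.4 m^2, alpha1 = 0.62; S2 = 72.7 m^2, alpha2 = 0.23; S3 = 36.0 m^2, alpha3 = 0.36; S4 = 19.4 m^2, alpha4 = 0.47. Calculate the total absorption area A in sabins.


Given surfaces:
  Surface 1: 58.4 * 0.62 = 36.208
  Surface 2: 72.7 * 0.23 = 16.721
  Surface 3: 36.0 * 0.36 = 12.96
  Surface 4: 19.4 * 0.47 = 9.118
Formula: A = sum(Si * alpha_i)
A = 36.208 + 16.721 + 12.96 + 9.118
A = 75.01

75.01 sabins


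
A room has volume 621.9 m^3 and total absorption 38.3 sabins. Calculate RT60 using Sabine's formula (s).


Given values:
  V = 621.9 m^3
  A = 38.3 sabins
Formula: RT60 = 0.161 * V / A
Numerator: 0.161 * 621.9 = 100.1259
RT60 = 100.1259 / 38.3 = 2.614

2.614 s


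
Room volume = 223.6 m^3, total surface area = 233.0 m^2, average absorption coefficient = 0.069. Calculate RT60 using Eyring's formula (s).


Given values:
  V = 223.6 m^3, S = 233.0 m^2, alpha = 0.069
Formula: RT60 = 0.161 * V / (-S * ln(1 - alpha))
Compute ln(1 - 0.069) = ln(0.931) = -0.071496
Denominator: -233.0 * -0.071496 = 16.6586
Numerator: 0.161 * 223.6 = 35.9996
RT60 = 35.9996 / 16.6586 = 2.161

2.161 s


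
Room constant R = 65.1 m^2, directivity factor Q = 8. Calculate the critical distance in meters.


Given values:
  R = 65.1 m^2, Q = 8
Formula: d_c = 0.141 * sqrt(Q * R)
Compute Q * R = 8 * 65.1 = 520.8
Compute sqrt(520.8) = 22.821
d_c = 0.141 * 22.821 = 3.218

3.218 m
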